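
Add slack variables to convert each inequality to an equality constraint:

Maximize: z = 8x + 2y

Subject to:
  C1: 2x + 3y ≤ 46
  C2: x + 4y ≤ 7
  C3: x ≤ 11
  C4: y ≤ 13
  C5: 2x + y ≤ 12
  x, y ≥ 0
max z = 8x + 2y

s.t.
  2x + 3y + s1 = 46
  x + 4y + s2 = 7
  x + s3 = 11
  y + s4 = 13
  2x + y + s5 = 12
  x, y, s1, s2, s3, s4, s5 ≥ 0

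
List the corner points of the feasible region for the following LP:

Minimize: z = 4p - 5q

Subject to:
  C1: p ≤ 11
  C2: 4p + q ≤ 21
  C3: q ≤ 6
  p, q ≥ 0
Each vertex is the intersection of two constraint boundaries that also satisfies all remaining constraints:
  p = 0 and q = 0 → (0, 0)
  4p + q = 21 and q = 0 → (5.25, 0)
  4p + q = 21 and q = 6 → (3.75, 6)
  q = 6 and p = 0 → (0, 6)

Vertices: (0, 0), (5.25, 0), (3.75, 6), (0, 6)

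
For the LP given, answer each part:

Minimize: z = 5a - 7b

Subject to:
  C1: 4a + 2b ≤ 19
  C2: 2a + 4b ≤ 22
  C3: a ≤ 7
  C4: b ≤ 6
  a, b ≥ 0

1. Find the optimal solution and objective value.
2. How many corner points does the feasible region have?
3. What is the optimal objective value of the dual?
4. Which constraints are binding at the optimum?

1. a = 0, b = 5.5, z = -38.5
2. 4
3. -38.5 (by strong duality, equal to the primal optimum)
4. C2, a ≥ 0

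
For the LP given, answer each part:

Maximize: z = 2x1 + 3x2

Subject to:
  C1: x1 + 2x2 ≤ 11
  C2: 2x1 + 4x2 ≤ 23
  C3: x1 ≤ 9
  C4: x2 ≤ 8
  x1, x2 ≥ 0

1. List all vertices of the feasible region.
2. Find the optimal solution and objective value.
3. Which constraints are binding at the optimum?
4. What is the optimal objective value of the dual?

1. (0, 0), (9, 0), (9, 1), (0, 5.5)
2. x1 = 9, x2 = 1, z = 21
3. C1, C3
4. 21 (by strong duality, equal to the primal optimum)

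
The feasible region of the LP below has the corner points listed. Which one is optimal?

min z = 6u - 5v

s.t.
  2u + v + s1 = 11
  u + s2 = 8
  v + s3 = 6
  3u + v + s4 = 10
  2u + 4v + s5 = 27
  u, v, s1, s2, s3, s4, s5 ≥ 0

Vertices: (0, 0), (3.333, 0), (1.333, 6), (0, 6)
(0, 6) with z = -30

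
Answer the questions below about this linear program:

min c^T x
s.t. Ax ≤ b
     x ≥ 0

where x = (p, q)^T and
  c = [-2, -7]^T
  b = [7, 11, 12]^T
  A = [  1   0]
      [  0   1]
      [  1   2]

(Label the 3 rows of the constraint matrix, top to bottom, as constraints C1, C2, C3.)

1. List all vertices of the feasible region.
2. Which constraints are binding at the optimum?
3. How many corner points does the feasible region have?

1. (0, 0), (7, 0), (7, 2.5), (0, 6)
2. C3, p ≥ 0
3. 4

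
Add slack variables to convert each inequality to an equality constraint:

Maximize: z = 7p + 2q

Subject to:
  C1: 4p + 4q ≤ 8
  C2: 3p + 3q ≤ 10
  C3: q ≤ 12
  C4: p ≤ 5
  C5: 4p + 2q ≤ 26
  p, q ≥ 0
max z = 7p + 2q

s.t.
  4p + 4q + s1 = 8
  3p + 3q + s2 = 10
  q + s3 = 12
  p + s4 = 5
  4p + 2q + s5 = 26
  p, q, s1, s2, s3, s4, s5 ≥ 0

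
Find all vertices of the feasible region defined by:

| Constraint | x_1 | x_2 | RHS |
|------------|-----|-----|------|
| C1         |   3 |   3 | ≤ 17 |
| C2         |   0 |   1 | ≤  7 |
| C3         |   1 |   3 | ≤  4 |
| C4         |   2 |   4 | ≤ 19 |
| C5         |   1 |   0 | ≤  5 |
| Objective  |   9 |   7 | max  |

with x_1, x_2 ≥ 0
Each vertex is the intersection of two constraint boundaries that also satisfies all remaining constraints:
  x_1 = 0 and x_2 = 0 → (0, 0)
  x_1 + 3x_2 = 4 and x_2 = 0 → (4, 0)
  x_1 + 3x_2 = 4 and x_1 = 0 → (0, 1.333)

Vertices: (0, 0), (4, 0), (0, 1.333)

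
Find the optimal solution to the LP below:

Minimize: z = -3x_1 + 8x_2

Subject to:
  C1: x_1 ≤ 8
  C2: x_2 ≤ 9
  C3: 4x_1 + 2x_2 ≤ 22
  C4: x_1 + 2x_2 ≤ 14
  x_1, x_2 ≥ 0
x_1 = 5.5, x_2 = 0, z = -16.5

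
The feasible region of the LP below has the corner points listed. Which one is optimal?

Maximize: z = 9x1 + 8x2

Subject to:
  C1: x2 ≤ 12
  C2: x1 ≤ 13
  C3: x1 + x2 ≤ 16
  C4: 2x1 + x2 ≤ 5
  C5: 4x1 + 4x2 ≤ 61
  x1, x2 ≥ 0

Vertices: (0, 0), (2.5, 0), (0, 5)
(0, 5) with z = 40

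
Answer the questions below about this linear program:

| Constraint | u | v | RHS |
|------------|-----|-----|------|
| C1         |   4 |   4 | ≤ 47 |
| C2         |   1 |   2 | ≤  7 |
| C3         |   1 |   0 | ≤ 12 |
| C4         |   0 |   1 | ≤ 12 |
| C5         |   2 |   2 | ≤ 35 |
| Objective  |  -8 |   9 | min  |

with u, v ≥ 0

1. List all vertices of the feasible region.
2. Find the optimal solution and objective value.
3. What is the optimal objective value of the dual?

1. (0, 0), (7, 0), (0, 3.5)
2. u = 7, v = 0, z = -56
3. -56 (by strong duality, equal to the primal optimum)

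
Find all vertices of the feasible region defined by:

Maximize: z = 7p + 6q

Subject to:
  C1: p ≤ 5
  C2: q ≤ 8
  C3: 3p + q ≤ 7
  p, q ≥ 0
Each vertex is the intersection of two constraint boundaries that also satisfies all remaining constraints:
  p = 0 and q = 0 → (0, 0)
  3p + q = 7 and q = 0 → (2.333, 0)
  3p + q = 7 and p = 0 → (0, 7)

Vertices: (0, 0), (2.333, 0), (0, 7)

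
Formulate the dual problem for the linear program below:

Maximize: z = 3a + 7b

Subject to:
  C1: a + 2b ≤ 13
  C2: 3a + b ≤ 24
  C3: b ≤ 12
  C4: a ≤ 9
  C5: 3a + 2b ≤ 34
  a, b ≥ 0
Minimize: z = 13y1 + 24y2 + 12y3 + 9y4 + 34y5

Subject to:
  C1: -y1 - 3y2 - y4 - 3y5 ≤ -3
  C2: -2y1 - y2 - y3 - 2y5 ≤ -7
  y1, y2, y3, y4, y5 ≥ 0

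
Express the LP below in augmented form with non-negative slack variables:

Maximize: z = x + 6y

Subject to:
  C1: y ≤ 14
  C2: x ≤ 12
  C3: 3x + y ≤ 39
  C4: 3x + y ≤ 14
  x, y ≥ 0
max z = x + 6y

s.t.
  y + s1 = 14
  x + s2 = 12
  3x + y + s3 = 39
  3x + y + s4 = 14
  x, y, s1, s2, s3, s4 ≥ 0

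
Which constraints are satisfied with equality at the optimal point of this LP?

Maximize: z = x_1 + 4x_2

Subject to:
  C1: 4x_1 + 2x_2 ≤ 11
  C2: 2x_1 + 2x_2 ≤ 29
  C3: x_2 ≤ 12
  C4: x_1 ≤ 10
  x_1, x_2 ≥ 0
Optimal: x_1 = 0, x_2 = 5.5
Slack at optimum:
  C1: slack = 0 (binding)
  C2: slack = 18
  C3: slack = 6.5
  C4: slack = 10
  x_1 ≥ 0: x_1 = 0 (binding)
  x_2 ≥ 0: x_2 = 5.5
Binding constraints: C1, x_1 ≥ 0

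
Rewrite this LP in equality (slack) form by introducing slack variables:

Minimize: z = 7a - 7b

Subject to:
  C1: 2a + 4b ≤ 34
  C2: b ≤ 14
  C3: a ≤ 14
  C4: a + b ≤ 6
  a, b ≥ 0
min z = 7a - 7b

s.t.
  2a + 4b + s1 = 34
  b + s2 = 14
  a + s3 = 14
  a + b + s4 = 6
  a, b, s1, s2, s3, s4 ≥ 0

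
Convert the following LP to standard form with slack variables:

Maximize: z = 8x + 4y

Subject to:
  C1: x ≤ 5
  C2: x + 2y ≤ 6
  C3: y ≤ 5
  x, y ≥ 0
max z = 8x + 4y

s.t.
  x + s1 = 5
  x + 2y + s2 = 6
  y + s3 = 5
  x, y, s1, s2, s3 ≥ 0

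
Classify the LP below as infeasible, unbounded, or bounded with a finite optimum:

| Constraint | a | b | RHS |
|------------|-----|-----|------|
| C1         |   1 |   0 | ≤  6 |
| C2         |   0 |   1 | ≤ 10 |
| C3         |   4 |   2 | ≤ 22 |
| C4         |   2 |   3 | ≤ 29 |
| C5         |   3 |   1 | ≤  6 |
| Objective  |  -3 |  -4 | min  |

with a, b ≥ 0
The point (0, 6) satisfies every constraint, so the LP is feasible; the constraints give a ≤ 6 and b ≤ 10, which with a, b ≥ 0 keep the feasible region inside a bounded box. A feasible, bounded LP attains a finite optimum at a vertex.

Evaluating z = -3a - 4b at each vertex:
  (0, 0): z = 0
  (2, 0): z = -6
  (0, 6): z = -24

Bounded optimum: z* = -24 at (0, 6).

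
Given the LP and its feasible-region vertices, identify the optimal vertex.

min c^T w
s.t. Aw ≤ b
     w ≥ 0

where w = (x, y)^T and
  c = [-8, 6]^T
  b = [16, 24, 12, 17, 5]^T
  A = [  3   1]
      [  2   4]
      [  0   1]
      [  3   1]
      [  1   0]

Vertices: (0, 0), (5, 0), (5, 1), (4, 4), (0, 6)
Evaluating z = -8x + 6y at each vertex:
  (0, 0): z = 0
  (5, 0): z = -40
  (5, 1): z = -34
  (4, 4): z = -8
  (0, 6): z = 36

The smallest value is z = -40, attained at (5, 0).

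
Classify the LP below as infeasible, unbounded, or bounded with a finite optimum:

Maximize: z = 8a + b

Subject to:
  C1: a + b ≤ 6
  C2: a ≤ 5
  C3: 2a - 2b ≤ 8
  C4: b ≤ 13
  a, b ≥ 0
The point (5, 1) satisfies every constraint, so the LP is feasible; the constraints give a ≤ 5 and b ≤ 13, which with a, b ≥ 0 keep the feasible region inside a bounded box. A feasible, bounded LP attains a finite optimum at a vertex.

Bounded optimum: z* = 41 at (5, 1).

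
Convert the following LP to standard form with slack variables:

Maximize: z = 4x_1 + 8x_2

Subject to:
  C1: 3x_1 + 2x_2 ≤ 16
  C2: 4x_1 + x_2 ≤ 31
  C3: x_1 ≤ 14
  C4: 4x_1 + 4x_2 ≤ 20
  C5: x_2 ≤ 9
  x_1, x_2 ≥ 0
max z = 4x_1 + 8x_2

s.t.
  3x_1 + 2x_2 + s1 = 16
  4x_1 + x_2 + s2 = 31
  x_1 + s3 = 14
  4x_1 + 4x_2 + s4 = 20
  x_2 + s5 = 9
  x_1, x_2, s1, s2, s3, s4, s5 ≥ 0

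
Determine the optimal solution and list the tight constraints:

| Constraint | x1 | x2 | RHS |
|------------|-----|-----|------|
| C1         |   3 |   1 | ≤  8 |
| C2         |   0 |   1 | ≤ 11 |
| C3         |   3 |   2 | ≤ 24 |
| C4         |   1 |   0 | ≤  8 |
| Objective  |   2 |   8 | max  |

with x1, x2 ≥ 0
Optimal: x1 = 0, x2 = 8
Slack at optimum:
  C1: slack = 0 (binding)
  C2: slack = 3
  C3: slack = 8
  C4: slack = 8
  x1 ≥ 0: x1 = 0 (binding)
  x2 ≥ 0: x2 = 8
Binding constraints: C1, x1 ≥ 0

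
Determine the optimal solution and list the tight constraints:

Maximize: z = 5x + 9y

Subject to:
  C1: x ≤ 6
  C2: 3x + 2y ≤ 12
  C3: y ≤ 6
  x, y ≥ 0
Optimal: x = 0, y = 6
Slack at optimum:
  C1: slack = 6
  C2: slack = 0 (binding)
  C3: slack = 0 (binding)
  x ≥ 0: x = 0 (binding)
  y ≥ 0: y = 6
Binding constraints: C2, C3, x ≥ 0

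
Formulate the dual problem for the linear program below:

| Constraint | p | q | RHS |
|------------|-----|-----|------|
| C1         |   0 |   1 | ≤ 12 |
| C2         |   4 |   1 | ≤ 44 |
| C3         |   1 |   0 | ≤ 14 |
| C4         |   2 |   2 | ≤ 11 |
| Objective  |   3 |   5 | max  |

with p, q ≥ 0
Minimize: z = 12y1 + 44y2 + 14y3 + 11y4

Subject to:
  C1: -4y2 - y3 - 2y4 ≤ -3
  C2: -y1 - y2 - 2y4 ≤ -5
  y1, y2, y3, y4 ≥ 0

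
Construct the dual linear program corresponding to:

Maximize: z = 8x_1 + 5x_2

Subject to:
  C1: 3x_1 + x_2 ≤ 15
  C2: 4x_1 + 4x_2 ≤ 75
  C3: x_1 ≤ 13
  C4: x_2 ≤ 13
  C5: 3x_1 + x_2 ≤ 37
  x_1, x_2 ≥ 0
Minimize: z = 15y1 + 75y2 + 13y3 + 13y4 + 37y5

Subject to:
  C1: -3y1 - 4y2 - y3 - 3y5 ≤ -8
  C2: -y1 - 4y2 - y4 - y5 ≤ -5
  y1, y2, y3, y4, y5 ≥ 0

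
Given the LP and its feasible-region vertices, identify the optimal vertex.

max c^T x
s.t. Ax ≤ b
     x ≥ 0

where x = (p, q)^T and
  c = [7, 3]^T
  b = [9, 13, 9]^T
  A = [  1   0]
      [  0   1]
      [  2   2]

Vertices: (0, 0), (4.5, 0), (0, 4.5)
Evaluating z = 7p + 3q at each vertex:
  (0, 0): z = 0
  (4.5, 0): z = 31.5
  (0, 4.5): z = 13.5

The largest value is z = 31.5, attained at (4.5, 0).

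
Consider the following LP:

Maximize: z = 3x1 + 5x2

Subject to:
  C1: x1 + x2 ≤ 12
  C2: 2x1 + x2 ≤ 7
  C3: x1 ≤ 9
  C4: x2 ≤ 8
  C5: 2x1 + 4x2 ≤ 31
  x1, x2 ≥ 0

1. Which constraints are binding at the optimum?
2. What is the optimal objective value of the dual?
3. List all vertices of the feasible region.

1. C2, x1 ≥ 0
2. 35 (by strong duality, equal to the primal optimum)
3. (0, 0), (3.5, 0), (0, 7)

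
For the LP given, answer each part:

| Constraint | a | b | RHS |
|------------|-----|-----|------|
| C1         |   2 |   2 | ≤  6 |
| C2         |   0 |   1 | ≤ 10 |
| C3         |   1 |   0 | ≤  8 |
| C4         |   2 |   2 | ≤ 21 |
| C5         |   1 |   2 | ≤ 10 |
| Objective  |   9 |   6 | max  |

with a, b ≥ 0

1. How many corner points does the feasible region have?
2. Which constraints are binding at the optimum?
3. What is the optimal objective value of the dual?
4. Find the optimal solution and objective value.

1. 3
2. C1, b ≥ 0
3. 27 (by strong duality, equal to the primal optimum)
4. a = 3, b = 0, z = 27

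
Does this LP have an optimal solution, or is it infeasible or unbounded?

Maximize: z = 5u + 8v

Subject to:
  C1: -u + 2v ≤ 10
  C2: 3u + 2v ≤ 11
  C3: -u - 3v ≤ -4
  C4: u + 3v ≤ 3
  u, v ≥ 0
C4 requires u + 3v ≤ 3, while C3 (-u - 3v ≤ -4) is equivalent to u + 3v ≥ 4. Together they would need 4 ≤ u + 3v ≤ 3, which is impossible since 4 > 3. No point satisfies all constraints.

Infeasible — the constraint set is empty.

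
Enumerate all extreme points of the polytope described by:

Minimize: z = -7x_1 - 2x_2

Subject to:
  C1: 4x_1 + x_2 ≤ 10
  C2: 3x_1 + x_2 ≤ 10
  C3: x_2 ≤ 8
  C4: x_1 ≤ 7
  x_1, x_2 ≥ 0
Each vertex is the intersection of two constraint boundaries that also satisfies all remaining constraints:
  x_1 = 0 and x_2 = 0 → (0, 0)
  4x_1 + x_2 = 10 and x_2 = 0 → (2.5, 0)
  4x_1 + x_2 = 10 and x_2 = 8 → (0.5, 8)
  x_2 = 8 and x_1 = 0 → (0, 8)

Vertices: (0, 0), (2.5, 0), (0.5, 8), (0, 8)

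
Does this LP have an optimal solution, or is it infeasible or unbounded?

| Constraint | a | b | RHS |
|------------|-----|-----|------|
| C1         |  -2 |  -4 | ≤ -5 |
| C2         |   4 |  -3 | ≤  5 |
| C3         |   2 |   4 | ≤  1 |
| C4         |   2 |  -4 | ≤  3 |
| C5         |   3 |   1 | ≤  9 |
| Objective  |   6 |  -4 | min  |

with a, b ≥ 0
C3 requires 2a + 4b ≤ 1, while C1 (-2a - 4b ≤ -5) is equivalent to 2a + 4b ≥ 5. Together they would need 5 ≤ 2a + 4b ≤ 1, which is impossible since 5 > 1. No point satisfies all constraints.

Infeasible — the constraint set is empty.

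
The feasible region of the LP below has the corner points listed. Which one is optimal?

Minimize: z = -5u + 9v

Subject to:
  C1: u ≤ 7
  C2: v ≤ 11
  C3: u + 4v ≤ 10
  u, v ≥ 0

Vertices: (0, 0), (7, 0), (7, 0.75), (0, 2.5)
Evaluating z = -5u + 9v at each vertex:
  (0, 0): z = 0
  (7, 0): z = -35
  (7, 0.75): z = -28.25
  (0, 2.5): z = 22.5

The smallest value is z = -35, attained at (7, 0).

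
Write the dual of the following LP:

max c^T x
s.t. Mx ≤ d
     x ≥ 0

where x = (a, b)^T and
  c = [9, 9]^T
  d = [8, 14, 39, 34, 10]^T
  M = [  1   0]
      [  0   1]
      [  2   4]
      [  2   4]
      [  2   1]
Minimize: z = 8y1 + 14y2 + 39y3 + 34y4 + 10y5

Subject to:
  C1: -y1 - 2y3 - 2y4 - 2y5 ≤ -9
  C2: -y2 - 4y3 - 4y4 - y5 ≤ -9
  y1, y2, y3, y4, y5 ≥ 0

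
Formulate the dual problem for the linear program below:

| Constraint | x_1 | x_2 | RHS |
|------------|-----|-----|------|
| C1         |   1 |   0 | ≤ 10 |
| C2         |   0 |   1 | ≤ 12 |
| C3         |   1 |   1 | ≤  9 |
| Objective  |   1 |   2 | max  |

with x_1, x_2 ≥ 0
Minimize: z = 10y1 + 12y2 + 9y3

Subject to:
  C1: -y1 - y3 ≤ -1
  C2: -y2 - y3 ≤ -2
  y1, y2, y3 ≥ 0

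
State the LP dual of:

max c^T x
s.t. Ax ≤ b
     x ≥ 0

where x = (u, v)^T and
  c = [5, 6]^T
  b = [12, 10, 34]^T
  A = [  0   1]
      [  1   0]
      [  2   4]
Minimize: z = 12y1 + 10y2 + 34y3

Subject to:
  C1: -y2 - 2y3 ≤ -5
  C2: -y1 - 4y3 ≤ -6
  y1, y2, y3 ≥ 0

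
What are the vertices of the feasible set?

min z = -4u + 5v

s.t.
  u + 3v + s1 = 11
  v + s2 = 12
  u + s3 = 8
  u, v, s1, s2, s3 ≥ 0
Each vertex is the intersection of two constraint boundaries that also satisfies all remaining constraints:
  u = 0 and v = 0 → (0, 0)
  u = 8 and v = 0 → (8, 0)
  u + 3v = 11 and u = 8 → (8, 1)
  u + 3v = 11 and u = 0 → (0, 3.667)

Vertices: (0, 0), (8, 0), (8, 1), (0, 3.667)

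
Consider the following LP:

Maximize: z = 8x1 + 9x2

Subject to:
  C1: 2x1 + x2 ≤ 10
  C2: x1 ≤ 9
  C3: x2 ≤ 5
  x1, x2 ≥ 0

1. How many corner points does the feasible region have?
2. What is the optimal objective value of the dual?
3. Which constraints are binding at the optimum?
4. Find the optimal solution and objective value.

1. 4
2. 65 (by strong duality, equal to the primal optimum)
3. C1, C3
4. x1 = 2.5, x2 = 5, z = 65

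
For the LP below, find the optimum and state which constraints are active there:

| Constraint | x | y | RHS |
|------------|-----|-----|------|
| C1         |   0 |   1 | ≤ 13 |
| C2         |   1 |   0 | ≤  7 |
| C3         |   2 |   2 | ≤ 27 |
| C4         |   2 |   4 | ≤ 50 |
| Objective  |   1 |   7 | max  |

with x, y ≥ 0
Optimal: x = 0, y = 12.5
Binding: C4, x ≥ 0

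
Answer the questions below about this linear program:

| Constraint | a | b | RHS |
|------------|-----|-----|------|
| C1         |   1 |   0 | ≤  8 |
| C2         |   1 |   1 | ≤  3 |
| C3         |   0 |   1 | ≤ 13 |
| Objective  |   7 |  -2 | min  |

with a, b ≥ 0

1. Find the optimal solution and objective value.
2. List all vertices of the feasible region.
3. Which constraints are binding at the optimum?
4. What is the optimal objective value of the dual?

1. a = 0, b = 3, z = -6
2. (0, 0), (3, 0), (0, 3)
3. C2, a ≥ 0
4. -6 (by strong duality, equal to the primal optimum)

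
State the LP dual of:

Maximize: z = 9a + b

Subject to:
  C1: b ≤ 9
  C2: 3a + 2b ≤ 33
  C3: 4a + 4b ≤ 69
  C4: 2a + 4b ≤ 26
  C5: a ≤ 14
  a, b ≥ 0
Minimize: z = 9y1 + 33y2 + 69y3 + 26y4 + 14y5

Subject to:
  C1: -3y2 - 4y3 - 2y4 - y5 ≤ -9
  C2: -y1 - 2y2 - 4y3 - 4y4 ≤ -1
  y1, y2, y3, y4, y5 ≥ 0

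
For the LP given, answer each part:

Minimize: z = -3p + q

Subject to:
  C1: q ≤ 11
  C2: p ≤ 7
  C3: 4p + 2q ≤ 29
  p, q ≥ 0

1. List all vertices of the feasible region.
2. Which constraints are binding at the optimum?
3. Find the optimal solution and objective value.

1. (0, 0), (7, 0), (7, 0.5), (1.75, 11), (0, 11)
2. C2, q ≥ 0
3. p = 7, q = 0, z = -21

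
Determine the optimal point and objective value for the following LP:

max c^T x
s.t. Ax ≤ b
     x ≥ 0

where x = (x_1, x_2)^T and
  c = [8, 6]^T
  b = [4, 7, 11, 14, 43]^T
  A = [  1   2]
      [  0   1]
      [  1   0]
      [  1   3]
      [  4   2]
Each vertex is the intersection of two constraint boundaries that also satisfies all remaining constraints:
  x_1 = 0 and x_2 = 0 → (0, 0)
  x_1 + 2x_2 = 4 and x_2 = 0 → (4, 0)
  x_1 + 2x_2 = 4 and x_1 = 0 → (0, 2)

Evaluating z = 8x_1 + 6x_2 at each vertex:
  (0, 0): z = 0
  (4, 0): z = 32
  (0, 2): z = 12

The maximum is at (4, 0) with z = 32.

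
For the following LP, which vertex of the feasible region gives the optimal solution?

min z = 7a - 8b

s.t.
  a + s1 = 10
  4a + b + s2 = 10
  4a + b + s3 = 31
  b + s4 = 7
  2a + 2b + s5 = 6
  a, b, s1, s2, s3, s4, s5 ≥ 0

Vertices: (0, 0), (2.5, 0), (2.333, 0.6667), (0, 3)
(0, 3) with z = -24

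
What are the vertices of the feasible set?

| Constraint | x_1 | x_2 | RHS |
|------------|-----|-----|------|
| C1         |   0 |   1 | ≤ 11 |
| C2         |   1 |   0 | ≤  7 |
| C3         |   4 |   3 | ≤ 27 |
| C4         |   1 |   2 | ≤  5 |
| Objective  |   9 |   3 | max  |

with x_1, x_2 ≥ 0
Each vertex is the intersection of two constraint boundaries that also satisfies all remaining constraints:
  x_1 = 0 and x_2 = 0 → (0, 0)
  x_1 + 2x_2 = 5 and x_2 = 0 → (5, 0)
  x_1 + 2x_2 = 5 and x_1 = 0 → (0, 2.5)

Vertices: (0, 0), (5, 0), (0, 2.5)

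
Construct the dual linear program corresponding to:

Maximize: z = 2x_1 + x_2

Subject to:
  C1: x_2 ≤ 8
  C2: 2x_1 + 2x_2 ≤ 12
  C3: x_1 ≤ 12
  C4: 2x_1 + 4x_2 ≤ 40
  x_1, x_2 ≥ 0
Minimize: z = 8y1 + 12y2 + 12y3 + 40y4

Subject to:
  C1: -2y2 - y3 - 2y4 ≤ -2
  C2: -y1 - 2y2 - 4y4 ≤ -1
  y1, y2, y3, y4 ≥ 0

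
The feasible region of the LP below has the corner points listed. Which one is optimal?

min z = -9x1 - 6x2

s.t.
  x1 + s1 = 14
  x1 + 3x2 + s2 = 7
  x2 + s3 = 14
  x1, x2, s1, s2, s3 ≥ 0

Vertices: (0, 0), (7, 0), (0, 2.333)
Evaluating z = -9x1 - 6x2 at each vertex:
  (0, 0): z = 0
  (7, 0): z = -63
  (0, 2.333): z = -14

The smallest value is z = -63, attained at (7, 0).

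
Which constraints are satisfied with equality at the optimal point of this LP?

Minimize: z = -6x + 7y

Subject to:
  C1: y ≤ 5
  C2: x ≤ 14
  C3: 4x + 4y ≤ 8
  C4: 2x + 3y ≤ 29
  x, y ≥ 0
Optimal: x = 2, y = 0
Slack at optimum:
  C1: slack = 5
  C2: slack = 12
  C3: slack = 0 (binding)
  C4: slack = 25
  x ≥ 0: x = 2
  y ≥ 0: y = 0 (binding)
Binding constraints: C3, y ≥ 0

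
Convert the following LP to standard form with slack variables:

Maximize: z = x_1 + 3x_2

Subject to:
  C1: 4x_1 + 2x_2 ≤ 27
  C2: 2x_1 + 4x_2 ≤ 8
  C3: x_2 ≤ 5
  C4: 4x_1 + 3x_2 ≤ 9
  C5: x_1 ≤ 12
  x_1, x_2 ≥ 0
max z = x_1 + 3x_2

s.t.
  4x_1 + 2x_2 + s1 = 27
  2x_1 + 4x_2 + s2 = 8
  x_2 + s3 = 5
  4x_1 + 3x_2 + s4 = 9
  x_1 + s5 = 12
  x_1, x_2, s1, s2, s3, s4, s5 ≥ 0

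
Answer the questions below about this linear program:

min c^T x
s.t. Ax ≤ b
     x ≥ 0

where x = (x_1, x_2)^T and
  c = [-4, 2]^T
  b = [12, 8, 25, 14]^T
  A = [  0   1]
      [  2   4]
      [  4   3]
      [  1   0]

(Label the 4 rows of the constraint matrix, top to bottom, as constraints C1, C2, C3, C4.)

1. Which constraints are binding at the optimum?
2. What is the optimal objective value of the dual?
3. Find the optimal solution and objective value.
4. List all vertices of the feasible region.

1. C2, x_2 ≥ 0
2. -16 (by strong duality, equal to the primal optimum)
3. x_1 = 4, x_2 = 0, z = -16
4. (0, 0), (4, 0), (0, 2)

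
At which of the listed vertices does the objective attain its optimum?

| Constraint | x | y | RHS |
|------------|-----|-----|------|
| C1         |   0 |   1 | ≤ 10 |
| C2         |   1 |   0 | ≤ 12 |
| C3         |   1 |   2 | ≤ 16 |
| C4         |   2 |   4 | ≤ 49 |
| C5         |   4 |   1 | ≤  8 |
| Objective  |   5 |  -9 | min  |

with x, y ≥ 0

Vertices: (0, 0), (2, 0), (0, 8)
Evaluating z = 5x - 9y at each vertex:
  (0, 0): z = 0
  (2, 0): z = 10
  (0, 8): z = -72

The smallest value is z = -72, attained at (0, 8).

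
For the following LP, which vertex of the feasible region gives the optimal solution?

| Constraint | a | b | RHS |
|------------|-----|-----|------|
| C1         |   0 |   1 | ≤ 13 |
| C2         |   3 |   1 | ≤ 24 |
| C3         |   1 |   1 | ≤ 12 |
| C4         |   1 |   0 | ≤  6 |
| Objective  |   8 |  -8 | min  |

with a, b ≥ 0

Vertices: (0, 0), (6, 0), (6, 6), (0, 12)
Evaluating z = 8a - 8b at each vertex:
  (0, 0): z = 0
  (6, 0): z = 48
  (6, 6): z = 0
  (0, 12): z = -96

The smallest value is z = -96, attained at (0, 12).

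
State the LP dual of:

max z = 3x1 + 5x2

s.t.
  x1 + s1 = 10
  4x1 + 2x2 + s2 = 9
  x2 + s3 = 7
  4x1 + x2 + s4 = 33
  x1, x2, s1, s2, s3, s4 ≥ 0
Minimize: z = 10y1 + 9y2 + 7y3 + 33y4

Subject to:
  C1: -y1 - 4y2 - 4y4 ≤ -3
  C2: -2y2 - y3 - y4 ≤ -5
  y1, y2, y3, y4 ≥ 0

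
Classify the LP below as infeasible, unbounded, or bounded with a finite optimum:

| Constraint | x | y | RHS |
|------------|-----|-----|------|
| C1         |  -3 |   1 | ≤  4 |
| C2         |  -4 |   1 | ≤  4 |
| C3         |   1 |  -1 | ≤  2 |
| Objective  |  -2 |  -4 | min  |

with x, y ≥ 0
Feasible point: (0, 0) satisfies every constraint, so the LP is feasible.
Direction d = (1, 1): for each constraint row a, a·d ≤ 0 —
  (-3)(1) + (1)(1) = -2 ≤ 0
  (-4)(1) + (1)(1) = -3 ≤ 0
  (1)(1) + (-1)(1) = 0 ≤ 0
and d ≥ 0, so (0, 0) + t·d stays feasible for every t ≥ 0. Along this ray z = -2x - 4y changes by -6 per unit t, so z → −∞.

The LP is unbounded; z can be made arbitrarily small.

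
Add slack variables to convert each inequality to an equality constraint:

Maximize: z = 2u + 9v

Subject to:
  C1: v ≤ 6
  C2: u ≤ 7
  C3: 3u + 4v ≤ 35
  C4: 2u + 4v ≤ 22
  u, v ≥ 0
max z = 2u + 9v

s.t.
  v + s1 = 6
  u + s2 = 7
  3u + 4v + s3 = 35
  2u + 4v + s4 = 22
  u, v, s1, s2, s3, s4 ≥ 0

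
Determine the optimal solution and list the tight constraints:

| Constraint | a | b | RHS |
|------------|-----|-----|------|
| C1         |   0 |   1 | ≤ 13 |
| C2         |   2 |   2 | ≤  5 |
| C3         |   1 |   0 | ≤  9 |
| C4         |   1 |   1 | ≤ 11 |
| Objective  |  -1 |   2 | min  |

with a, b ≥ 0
Optimal: a = 2.5, b = 0
Binding: C2, b ≥ 0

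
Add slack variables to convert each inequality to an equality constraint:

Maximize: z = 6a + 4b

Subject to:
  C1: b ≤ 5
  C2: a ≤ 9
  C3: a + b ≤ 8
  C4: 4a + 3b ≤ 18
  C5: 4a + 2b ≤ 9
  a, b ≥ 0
max z = 6a + 4b

s.t.
  b + s1 = 5
  a + s2 = 9
  a + b + s3 = 8
  4a + 3b + s4 = 18
  4a + 2b + s5 = 9
  a, b, s1, s2, s3, s4, s5 ≥ 0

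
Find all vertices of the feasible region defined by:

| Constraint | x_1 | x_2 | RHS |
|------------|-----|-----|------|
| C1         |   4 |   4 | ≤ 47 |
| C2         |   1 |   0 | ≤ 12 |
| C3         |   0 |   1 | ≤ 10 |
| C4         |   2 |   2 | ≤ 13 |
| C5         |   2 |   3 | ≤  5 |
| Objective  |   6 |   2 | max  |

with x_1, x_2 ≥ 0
Each vertex is the intersection of two constraint boundaries that also satisfies all remaining constraints:
  x_1 = 0 and x_2 = 0 → (0, 0)
  2x_1 + 3x_2 = 5 and x_2 = 0 → (2.5, 0)
  2x_1 + 3x_2 = 5 and x_1 = 0 → (0, 1.667)

Vertices: (0, 0), (2.5, 0), (0, 1.667)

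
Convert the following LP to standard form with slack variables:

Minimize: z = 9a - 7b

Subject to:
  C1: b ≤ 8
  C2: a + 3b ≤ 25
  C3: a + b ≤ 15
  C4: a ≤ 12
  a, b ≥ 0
min z = 9a - 7b

s.t.
  b + s1 = 8
  a + 3b + s2 = 25
  a + b + s3 = 15
  a + s4 = 12
  a, b, s1, s2, s3, s4 ≥ 0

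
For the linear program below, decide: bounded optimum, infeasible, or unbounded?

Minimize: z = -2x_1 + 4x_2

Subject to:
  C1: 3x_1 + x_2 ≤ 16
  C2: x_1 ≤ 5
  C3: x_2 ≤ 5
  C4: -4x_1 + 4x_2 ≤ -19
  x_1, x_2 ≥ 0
The point (5, 0) satisfies every constraint, so the LP is feasible; the constraints give x_1 ≤ 5 and x_2 ≤ 5, which with x_1, x_2 ≥ 0 keep the feasible region inside a bounded box. A feasible, bounded LP attains a finite optimum at a vertex.

Feasible with finite optimum z* = -10 at (5, 0).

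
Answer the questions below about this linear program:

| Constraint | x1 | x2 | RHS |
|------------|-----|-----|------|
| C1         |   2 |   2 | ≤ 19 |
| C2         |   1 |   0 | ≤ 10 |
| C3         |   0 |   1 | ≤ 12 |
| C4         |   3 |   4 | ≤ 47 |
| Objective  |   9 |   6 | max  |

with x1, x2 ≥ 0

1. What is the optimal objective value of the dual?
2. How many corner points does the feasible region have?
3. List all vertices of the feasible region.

1. 85.5 (by strong duality, equal to the primal optimum)
2. 3
3. (0, 0), (9.5, 0), (0, 9.5)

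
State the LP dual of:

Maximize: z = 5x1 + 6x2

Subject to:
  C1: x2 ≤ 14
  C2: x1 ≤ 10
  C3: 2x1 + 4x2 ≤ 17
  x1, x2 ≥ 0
Minimize: z = 14y1 + 10y2 + 17y3

Subject to:
  C1: -y2 - 2y3 ≤ -5
  C2: -y1 - 4y3 ≤ -6
  y1, y2, y3 ≥ 0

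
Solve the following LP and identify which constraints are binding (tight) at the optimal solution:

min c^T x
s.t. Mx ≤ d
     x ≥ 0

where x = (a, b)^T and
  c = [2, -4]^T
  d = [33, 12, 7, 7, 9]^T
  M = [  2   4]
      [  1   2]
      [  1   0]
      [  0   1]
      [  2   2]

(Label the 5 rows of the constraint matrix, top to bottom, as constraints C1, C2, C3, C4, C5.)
Optimal: a = 0, b = 4.5
Slack at optimum:
  C1: slack = 15
  C2: slack = 3
  C3: slack = 7
  C4: slack = 2.5
  C5: slack = 0 (binding)
  a ≥ 0: a = 0 (binding)
  b ≥ 0: b = 4.5
Binding constraints: C5, a ≥ 0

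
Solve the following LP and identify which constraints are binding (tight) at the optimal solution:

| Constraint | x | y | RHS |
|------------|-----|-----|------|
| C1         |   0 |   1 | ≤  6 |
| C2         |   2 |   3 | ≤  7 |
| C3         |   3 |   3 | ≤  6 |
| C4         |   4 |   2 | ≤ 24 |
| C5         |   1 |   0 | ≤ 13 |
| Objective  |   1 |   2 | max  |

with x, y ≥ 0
Optimal: x = 0, y = 2
Slack at optimum:
  C1: slack = 4
  C2: slack = 1
  C3: slack = 0 (binding)
  C4: slack = 20
  C5: slack = 13
  x ≥ 0: x = 0 (binding)
  y ≥ 0: y = 2
Binding constraints: C3, x ≥ 0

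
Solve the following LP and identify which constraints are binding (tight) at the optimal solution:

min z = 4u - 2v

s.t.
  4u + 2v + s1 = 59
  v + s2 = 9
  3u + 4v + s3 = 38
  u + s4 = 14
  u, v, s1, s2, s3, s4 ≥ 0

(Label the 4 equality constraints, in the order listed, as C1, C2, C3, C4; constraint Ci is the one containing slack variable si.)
Optimal: u = 0, v = 9
Slack at optimum:
  C1: slack = 41
  C2: slack = 0 (binding)
  C3: slack = 2
  C4: slack = 14
  u ≥ 0: u = 0 (binding)
  v ≥ 0: v = 9
Binding constraints: C2, u ≥ 0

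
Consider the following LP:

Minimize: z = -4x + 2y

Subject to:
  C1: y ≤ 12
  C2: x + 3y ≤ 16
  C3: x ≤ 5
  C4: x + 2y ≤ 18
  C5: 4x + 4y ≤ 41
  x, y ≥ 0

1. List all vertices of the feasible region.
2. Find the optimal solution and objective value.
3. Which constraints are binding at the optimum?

1. (0, 0), (5, 0), (5, 3.667), (0, 5.333)
2. x = 5, y = 0, z = -20
3. C3, y ≥ 0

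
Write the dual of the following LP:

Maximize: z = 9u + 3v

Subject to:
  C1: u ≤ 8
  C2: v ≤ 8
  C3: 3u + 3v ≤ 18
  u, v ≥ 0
Minimize: z = 8y1 + 8y2 + 18y3

Subject to:
  C1: -y1 - 3y3 ≤ -9
  C2: -y2 - 3y3 ≤ -3
  y1, y2, y3 ≥ 0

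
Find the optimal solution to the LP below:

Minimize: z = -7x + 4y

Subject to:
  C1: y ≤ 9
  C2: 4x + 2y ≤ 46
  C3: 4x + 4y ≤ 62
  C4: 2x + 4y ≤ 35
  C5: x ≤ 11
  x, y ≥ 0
Each vertex is the intersection of two constraint boundaries that also satisfies all remaining constraints:
  x = 0 and y = 0 → (0, 0)
  x = 11 and y = 0 → (11, 0)
  4x + 2y = 46 and x = 11 → (11, 1)
  4x + 2y = 46 and 2x + 4y = 35 → (9.5, 4)
  2x + 4y = 35 and x = 0 → (0, 8.75)

Evaluating z = -7x + 4y at each vertex:
  (0, 0): z = 0
  (11, 0): z = -77
  (11, 1): z = -73
  (9.5, 4): z = -50.5
  (0, 8.75): z = 35

The minimum is at (11, 0) with z = -77.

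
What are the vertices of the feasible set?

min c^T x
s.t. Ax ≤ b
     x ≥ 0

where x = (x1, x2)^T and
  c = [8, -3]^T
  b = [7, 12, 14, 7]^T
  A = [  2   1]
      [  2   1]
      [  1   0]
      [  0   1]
Each vertex is the intersection of two constraint boundaries that also satisfies all remaining constraints:
  x1 = 0 and x2 = 0 → (0, 0)
  2x1 + x2 = 7 and x2 = 0 → (3.5, 0)
  2x1 + x2 = 7 and x2 = 7 → (0, 7)

Vertices: (0, 0), (3.5, 0), (0, 7)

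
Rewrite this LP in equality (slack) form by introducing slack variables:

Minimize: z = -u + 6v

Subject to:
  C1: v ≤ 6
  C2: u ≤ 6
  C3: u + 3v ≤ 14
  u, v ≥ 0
min z = -u + 6v

s.t.
  v + s1 = 6
  u + s2 = 6
  u + 3v + s3 = 14
  u, v, s1, s2, s3 ≥ 0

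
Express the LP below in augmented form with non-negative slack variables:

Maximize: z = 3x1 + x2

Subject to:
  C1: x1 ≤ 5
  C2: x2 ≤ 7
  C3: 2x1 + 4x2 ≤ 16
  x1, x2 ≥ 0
max z = 3x1 + x2

s.t.
  x1 + s1 = 5
  x2 + s2 = 7
  2x1 + 4x2 + s3 = 16
  x1, x2, s1, s2, s3 ≥ 0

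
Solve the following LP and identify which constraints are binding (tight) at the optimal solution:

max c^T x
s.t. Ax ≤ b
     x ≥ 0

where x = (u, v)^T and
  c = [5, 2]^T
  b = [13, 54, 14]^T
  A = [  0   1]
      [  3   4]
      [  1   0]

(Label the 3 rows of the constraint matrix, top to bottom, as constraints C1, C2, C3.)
Optimal: u = 14, v = 3
Binding: C2, C3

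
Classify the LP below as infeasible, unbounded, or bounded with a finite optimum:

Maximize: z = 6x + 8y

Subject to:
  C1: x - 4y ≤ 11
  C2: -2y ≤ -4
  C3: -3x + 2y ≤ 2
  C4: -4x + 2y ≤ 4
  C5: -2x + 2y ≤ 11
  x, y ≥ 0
Feasible point: (1, 2) satisfies every constraint, so the LP is feasible.
Direction d = (1, 1): for each constraint row a, a·d ≤ 0 —
  (1)(1) + (-4)(1) = -3 ≤ 0
  (0)(1) + (-2)(1) = -2 ≤ 0
  (-3)(1) + (2)(1) = -1 ≤ 0
  (-4)(1) + (2)(1) = -2 ≤ 0
  (-2)(1) + (2)(1) = 0 ≤ 0
and d ≥ 0, so (1, 2) + t·d stays feasible for every t ≥ 0. Along this ray z = 6x + 8y changes by 14 per unit t, so z → +∞.

Unbounded: there is a feasible ray along which z → +∞.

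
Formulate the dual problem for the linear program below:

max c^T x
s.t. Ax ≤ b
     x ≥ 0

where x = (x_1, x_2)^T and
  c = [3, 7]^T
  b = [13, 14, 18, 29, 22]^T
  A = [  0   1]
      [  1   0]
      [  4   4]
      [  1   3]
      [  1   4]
Minimize: z = 13y1 + 14y2 + 18y3 + 29y4 + 22y5

Subject to:
  C1: -y2 - 4y3 - y4 - y5 ≤ -3
  C2: -y1 - 4y3 - 3y4 - 4y5 ≤ -7
  y1, y2, y3, y4, y5 ≥ 0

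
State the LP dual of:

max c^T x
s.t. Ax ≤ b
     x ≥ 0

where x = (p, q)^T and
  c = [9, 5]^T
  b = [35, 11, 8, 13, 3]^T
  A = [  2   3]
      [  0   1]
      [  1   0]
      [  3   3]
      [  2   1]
Minimize: z = 35y1 + 11y2 + 8y3 + 13y4 + 3y5

Subject to:
  C1: -2y1 - y3 - 3y4 - 2y5 ≤ -9
  C2: -3y1 - y2 - 3y4 - y5 ≤ -5
  y1, y2, y3, y4, y5 ≥ 0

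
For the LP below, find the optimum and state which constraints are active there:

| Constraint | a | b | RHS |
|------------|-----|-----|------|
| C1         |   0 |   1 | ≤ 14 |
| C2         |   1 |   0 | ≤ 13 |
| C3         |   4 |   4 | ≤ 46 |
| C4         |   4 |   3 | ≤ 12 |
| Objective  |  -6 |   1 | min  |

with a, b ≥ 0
Optimal: a = 3, b = 0
Slack at optimum:
  C1: slack = 14
  C2: slack = 10
  C3: slack = 34
  C4: slack = 0 (binding)
  a ≥ 0: a = 3
  b ≥ 0: b = 0 (binding)
Binding constraints: C4, b ≥ 0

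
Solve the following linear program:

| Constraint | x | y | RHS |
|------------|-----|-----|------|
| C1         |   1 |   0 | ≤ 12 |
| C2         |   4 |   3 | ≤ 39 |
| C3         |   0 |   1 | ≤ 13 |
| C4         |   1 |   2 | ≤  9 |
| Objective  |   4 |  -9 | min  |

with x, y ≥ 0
x = 0, y = 4.5, z = -40.5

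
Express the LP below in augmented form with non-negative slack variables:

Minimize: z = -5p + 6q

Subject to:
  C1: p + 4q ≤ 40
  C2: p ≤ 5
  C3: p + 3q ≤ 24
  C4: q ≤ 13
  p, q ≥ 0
min z = -5p + 6q

s.t.
  p + 4q + s1 = 40
  p + s2 = 5
  p + 3q + s3 = 24
  q + s4 = 13
  p, q, s1, s2, s3, s4 ≥ 0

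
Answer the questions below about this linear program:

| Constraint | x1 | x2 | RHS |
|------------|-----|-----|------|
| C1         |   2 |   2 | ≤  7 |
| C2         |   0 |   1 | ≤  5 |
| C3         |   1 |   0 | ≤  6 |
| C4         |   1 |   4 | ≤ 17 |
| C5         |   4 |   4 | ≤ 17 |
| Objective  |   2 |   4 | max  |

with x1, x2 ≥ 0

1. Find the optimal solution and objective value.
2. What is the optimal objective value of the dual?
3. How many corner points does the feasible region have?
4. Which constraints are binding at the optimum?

1. x1 = 0, x2 = 3.5, z = 14
2. 14 (by strong duality, equal to the primal optimum)
3. 3
4. C1, x1 ≥ 0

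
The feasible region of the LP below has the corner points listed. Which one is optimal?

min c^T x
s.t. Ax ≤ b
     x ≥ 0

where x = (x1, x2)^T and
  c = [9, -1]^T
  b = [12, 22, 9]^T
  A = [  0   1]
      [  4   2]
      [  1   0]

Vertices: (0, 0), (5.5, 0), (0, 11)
(0, 11) with z = -11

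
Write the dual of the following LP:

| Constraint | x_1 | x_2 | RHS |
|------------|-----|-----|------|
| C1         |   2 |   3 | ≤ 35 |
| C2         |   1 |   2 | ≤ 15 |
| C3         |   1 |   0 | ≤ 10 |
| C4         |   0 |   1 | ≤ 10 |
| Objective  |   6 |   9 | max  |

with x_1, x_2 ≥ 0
Minimize: z = 35y1 + 15y2 + 10y3 + 10y4

Subject to:
  C1: -2y1 - y2 - y3 ≤ -6
  C2: -3y1 - 2y2 - y4 ≤ -9
  y1, y2, y3, y4 ≥ 0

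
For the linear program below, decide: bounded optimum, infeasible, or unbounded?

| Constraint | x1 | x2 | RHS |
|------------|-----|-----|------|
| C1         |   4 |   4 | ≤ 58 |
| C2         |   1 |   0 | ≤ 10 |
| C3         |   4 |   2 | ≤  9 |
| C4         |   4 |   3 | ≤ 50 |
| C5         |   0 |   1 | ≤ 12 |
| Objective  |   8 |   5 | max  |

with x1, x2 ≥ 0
The point (0, 4.5) satisfies every constraint, so the LP is feasible; the constraints give x1 ≤ 10 and x2 ≤ 12, which with x1, x2 ≥ 0 keep the feasible region inside a bounded box. A feasible, bounded LP attains a finite optimum at a vertex.

Evaluating z = 8x1 + 5x2 at each vertex:
  (0, 0): z = 0
  (2.25, 0): z = 18
  (0, 4.5): z = 22.5

Bounded optimum: z* = 22.5 at (0, 4.5).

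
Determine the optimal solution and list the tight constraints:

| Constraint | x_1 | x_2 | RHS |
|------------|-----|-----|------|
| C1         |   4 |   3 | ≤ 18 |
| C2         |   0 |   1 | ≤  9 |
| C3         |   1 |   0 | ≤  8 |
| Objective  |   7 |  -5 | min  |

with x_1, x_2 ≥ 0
Optimal: x_1 = 0, x_2 = 6
Slack at optimum:
  C1: slack = 0 (binding)
  C2: slack = 3
  C3: slack = 8
  x_1 ≥ 0: x_1 = 0 (binding)
  x_2 ≥ 0: x_2 = 6
Binding constraints: C1, x_1 ≥ 0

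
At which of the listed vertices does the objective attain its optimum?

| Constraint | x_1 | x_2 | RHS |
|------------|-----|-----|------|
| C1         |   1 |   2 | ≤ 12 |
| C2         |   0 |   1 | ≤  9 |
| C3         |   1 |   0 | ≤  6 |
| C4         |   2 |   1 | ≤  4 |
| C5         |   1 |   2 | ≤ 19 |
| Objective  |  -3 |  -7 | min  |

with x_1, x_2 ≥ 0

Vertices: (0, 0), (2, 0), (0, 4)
Evaluating z = -3x_1 - 7x_2 at each vertex:
  (0, 0): z = 0
  (2, 0): z = -6
  (0, 4): z = -28

The smallest value is z = -28, attained at (0, 4).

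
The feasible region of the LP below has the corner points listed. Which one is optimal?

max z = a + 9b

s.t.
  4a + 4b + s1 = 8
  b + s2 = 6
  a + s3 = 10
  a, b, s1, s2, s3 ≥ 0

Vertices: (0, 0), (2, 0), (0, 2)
Evaluating z = a + 9b at each vertex:
  (0, 0): z = 0
  (2, 0): z = 2
  (0, 2): z = 18

The largest value is z = 18, attained at (0, 2).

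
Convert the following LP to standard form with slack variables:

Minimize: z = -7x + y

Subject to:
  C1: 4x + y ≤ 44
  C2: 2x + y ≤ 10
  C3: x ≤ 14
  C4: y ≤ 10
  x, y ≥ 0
min z = -7x + y

s.t.
  4x + y + s1 = 44
  2x + y + s2 = 10
  x + s3 = 14
  y + s4 = 10
  x, y, s1, s2, s3, s4 ≥ 0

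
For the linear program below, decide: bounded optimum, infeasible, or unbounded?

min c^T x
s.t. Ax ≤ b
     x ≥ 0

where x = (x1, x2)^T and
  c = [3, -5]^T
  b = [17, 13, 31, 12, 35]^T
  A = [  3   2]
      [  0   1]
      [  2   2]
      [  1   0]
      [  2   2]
The point (0, 8.5) satisfies every constraint, so the LP is feasible; the constraints give x1 ≤ 12 and x2 ≤ 13, which with x1, x2 ≥ 0 keep the feasible region inside a bounded box. A feasible, bounded LP attains a finite optimum at a vertex.

Evaluating z = 3x1 - 5x2 at each vertex:
  (0, 0): z = 0
  (5.667, 0): z = 17
  (0, 8.5): z = -42.5

Feasible with finite optimum z* = -42.5 at (0, 8.5).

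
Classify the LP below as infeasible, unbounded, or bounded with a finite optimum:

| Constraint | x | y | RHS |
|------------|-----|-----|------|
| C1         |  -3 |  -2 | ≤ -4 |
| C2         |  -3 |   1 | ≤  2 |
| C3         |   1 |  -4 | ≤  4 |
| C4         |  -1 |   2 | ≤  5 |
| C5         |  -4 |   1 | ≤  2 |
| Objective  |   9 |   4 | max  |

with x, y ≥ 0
Feasible point: (0, 2) satisfies every constraint, so the LP is feasible.
Direction d = (4, 1): for each constraint row a, a·d ≤ 0 —
  (-3)(4) + (-2)(1) = -14 ≤ 0
  (-3)(4) + (1)(1) = -11 ≤ 0
  (1)(4) + (-4)(1) = 0 ≤ 0
  (-1)(4) + (2)(1) = -2 ≤ 0
  (-4)(4) + (1)(1) = -15 ≤ 0
and d ≥ 0, so (0, 2) + t·d stays feasible for every t ≥ 0. Along this ray z = 9x + 4y changes by 40 per unit t, so z → +∞.

Unbounded — the objective can increase without bound over the feasible region.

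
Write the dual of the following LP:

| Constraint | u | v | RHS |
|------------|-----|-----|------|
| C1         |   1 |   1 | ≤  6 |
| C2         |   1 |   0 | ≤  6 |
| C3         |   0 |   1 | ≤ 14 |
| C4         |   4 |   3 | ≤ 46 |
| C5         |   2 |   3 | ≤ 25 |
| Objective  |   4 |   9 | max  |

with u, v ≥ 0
Minimize: z = 6y1 + 6y2 + 14y3 + 46y4 + 25y5

Subject to:
  C1: -y1 - y2 - 4y4 - 2y5 ≤ -4
  C2: -y1 - y3 - 3y4 - 3y5 ≤ -9
  y1, y2, y3, y4, y5 ≥ 0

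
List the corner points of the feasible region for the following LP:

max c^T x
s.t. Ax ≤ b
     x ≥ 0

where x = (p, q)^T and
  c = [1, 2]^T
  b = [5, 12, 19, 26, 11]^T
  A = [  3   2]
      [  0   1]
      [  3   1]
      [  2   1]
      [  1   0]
Each vertex is the intersection of two constraint boundaries that also satisfies all remaining constraints:
  p = 0 and q = 0 → (0, 0)
  3p + 2q = 5 and q = 0 → (1.667, 0)
  3p + 2q = 5 and p = 0 → (0, 2.5)

Vertices: (0, 0), (1.667, 0), (0, 2.5)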